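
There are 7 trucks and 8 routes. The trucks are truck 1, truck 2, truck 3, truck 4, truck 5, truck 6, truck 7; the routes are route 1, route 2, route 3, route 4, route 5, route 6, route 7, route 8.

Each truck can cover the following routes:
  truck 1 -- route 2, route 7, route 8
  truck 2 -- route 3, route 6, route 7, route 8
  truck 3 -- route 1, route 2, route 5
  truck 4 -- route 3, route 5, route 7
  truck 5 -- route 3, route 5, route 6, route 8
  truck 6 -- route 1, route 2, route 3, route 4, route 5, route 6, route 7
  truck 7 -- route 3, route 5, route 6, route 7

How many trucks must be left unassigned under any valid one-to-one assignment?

0

One maximum matching: truck 1-route 2, truck 2-route 6, truck 3-route 1, truck 4-route 5, truck 5-route 3, truck 6-route 4, truck 7-route 7.
This saturates every truck, so 7 is the maximum.
That matches 7 of the 7, leaving 0 unmatched; no matching can do better.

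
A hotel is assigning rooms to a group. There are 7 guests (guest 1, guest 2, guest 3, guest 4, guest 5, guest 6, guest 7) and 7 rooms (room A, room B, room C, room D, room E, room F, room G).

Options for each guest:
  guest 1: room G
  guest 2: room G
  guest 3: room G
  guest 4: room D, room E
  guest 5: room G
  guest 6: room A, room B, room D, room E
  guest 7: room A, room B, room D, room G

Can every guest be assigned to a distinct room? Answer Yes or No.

The set {guest 1, guest 2, guest 3, guest 5} has only 1 neighbour ({room G}), so by Hall's theorem at most 4 of the 7 guests can be matched.
Hence no matching covers every guest.

No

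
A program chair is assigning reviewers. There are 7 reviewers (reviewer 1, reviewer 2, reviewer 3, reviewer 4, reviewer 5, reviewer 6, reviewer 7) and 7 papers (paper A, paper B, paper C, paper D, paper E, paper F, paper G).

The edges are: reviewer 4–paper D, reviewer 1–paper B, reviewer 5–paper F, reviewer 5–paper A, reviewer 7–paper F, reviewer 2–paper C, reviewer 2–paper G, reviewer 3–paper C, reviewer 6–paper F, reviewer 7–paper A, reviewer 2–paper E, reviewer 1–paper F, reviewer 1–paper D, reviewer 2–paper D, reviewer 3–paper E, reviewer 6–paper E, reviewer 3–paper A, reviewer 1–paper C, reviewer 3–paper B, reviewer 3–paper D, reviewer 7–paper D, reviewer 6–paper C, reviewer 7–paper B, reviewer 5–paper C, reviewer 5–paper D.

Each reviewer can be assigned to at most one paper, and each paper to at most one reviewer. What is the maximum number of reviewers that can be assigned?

7

A valid assignment of size 7: reviewer 1–paper F, reviewer 2–paper G, reviewer 3–paper C, reviewer 4–paper D, reviewer 5–paper A, reviewer 6–paper E, reviewer 7–paper B.
All 7 reviewers are matched, so no larger matching exists.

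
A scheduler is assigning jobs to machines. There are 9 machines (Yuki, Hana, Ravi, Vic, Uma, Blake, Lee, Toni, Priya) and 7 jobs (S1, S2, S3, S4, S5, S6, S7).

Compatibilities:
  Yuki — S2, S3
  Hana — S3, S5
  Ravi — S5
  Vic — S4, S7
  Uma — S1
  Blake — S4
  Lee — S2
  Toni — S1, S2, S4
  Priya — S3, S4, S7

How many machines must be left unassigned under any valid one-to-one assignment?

3

For example, pair Yuki–S2, Hana–S3, Ravi–S5, Vic–S7, Uma–S1, Blake–S4.
The set {Yuki, Hana, Ravi, Vic, Uma, Blake, Lee, Toni, Priya} has only 6 neighbours ({S1, S2, S3, S4, S5, S7}), so by Hall's theorem at most 6 of the 9 machines can be matched.
That matches 6 of the 9, leaving 3 unmatched; no matching can do better.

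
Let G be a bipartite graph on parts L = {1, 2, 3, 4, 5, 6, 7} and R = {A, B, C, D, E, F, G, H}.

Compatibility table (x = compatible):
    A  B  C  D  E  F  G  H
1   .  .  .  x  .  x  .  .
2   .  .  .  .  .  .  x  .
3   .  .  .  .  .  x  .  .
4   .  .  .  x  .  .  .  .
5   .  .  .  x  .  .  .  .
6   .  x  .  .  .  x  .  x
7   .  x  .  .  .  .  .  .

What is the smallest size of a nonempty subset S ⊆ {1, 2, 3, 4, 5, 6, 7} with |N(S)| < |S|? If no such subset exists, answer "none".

Take S = {4, 5}. Its neighbourhood is {D}, so |N(S)| = 1 < |S| = 2.
No single vertex violates Hall's condition since each has at least one neighbour, so 2 is the minimum.

2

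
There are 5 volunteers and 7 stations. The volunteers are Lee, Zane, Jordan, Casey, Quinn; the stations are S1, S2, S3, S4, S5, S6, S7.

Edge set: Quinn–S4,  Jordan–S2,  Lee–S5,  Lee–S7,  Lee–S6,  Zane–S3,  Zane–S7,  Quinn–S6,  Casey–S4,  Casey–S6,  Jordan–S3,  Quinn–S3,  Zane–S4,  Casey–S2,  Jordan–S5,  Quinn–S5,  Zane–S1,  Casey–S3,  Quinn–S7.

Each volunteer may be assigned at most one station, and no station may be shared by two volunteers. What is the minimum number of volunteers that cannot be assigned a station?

0

One maximum matching: Lee-S6, Zane-S4, Jordan-S3, Casey-S2, Quinn-S7.
This saturates every volunteer, so 5 is the maximum.
That matches 5 of the 5, leaving 0 unmatched; no matching can do better.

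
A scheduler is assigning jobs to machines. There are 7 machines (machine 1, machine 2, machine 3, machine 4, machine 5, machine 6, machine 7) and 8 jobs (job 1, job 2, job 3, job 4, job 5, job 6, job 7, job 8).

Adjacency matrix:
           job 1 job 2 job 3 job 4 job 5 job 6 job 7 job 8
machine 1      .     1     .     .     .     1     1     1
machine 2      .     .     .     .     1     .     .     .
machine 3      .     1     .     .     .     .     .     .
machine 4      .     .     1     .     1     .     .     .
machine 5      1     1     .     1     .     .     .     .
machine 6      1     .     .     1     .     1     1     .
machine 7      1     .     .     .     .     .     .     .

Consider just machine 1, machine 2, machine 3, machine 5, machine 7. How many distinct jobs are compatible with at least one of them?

7

The union of neighbours of {machine 1, machine 2, machine 3, machine 5, machine 7} is {job 1, job 2, job 4, job 5, job 6, job 7, job 8}, which has 7 elements.
Since |N(S)| = 7 ≥ |S| = 5, Hall's condition holds for this subset.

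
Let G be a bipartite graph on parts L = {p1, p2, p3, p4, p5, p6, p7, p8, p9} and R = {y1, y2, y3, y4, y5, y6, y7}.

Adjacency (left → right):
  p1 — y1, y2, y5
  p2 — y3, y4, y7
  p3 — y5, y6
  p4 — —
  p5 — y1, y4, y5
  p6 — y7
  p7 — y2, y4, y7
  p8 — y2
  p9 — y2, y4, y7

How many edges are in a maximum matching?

7

One maximum matching: p1–y5, p2–y3, p3–y6, p5–y1, p6–y7, p7–y4, p8–y2.
The set {p4, p6, p7, p8, p9} has only 3 neighbours ({y2, y4, y7}), so by Hall's theorem at most 7 of the 9 left vertices can be matched.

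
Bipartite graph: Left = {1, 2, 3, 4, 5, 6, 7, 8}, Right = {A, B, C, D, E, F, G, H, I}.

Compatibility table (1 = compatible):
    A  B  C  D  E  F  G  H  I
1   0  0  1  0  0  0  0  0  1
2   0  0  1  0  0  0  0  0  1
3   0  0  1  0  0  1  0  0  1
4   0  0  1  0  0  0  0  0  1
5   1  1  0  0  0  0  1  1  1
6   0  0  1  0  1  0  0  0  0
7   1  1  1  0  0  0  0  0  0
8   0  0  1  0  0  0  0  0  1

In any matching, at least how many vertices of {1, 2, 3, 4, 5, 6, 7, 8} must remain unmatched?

2

A valid assignment of size 6: 1→I, 2→C, 3→F, 5→G, 6→E, 7→B.
The set {1, 2, 4, 8} has only 2 neighbours ({C, I}), so by Hall's theorem at most 6 of the 8 left vertices can be matched.
That matches 6 of the 8, leaving 2 unmatched; no matching can do better.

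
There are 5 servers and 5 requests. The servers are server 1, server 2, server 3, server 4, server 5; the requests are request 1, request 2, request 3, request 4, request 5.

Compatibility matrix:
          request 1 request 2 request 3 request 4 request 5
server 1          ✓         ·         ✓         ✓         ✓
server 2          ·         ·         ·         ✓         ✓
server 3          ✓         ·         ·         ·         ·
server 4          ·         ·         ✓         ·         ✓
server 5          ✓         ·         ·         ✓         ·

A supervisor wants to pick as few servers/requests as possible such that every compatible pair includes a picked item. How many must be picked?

A maximum matching has 4 edges (e.g. server 1–request 3, server 2–request 4, server 3–request 1, server 4–request 5).
By König's theorem the minimum vertex cover has the same size. One such cover is {request 1, request 3, request 4, request 5}.

4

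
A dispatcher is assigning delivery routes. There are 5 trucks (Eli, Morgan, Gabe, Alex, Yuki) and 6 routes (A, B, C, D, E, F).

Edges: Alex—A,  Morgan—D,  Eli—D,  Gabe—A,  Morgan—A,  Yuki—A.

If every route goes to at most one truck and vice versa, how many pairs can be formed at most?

One maximum matching: Eli–D, Morgan–A.
The set {Eli, Morgan, Gabe, Alex, Yuki} has only 2 neighbours ({A, D}), so by Hall's theorem at most 2 of the 5 trucks can be matched.

2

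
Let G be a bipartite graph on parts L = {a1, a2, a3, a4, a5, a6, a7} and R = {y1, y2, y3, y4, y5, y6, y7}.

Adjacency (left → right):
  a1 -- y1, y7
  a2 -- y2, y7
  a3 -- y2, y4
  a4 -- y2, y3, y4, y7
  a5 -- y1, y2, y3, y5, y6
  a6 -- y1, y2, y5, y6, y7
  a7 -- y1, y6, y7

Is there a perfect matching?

For example, pair a1–y1, a2–y2, a3–y4, a4–y3, a5–y5, a6–y6, a7–y7.
All 7 left vertices are covered.

Yes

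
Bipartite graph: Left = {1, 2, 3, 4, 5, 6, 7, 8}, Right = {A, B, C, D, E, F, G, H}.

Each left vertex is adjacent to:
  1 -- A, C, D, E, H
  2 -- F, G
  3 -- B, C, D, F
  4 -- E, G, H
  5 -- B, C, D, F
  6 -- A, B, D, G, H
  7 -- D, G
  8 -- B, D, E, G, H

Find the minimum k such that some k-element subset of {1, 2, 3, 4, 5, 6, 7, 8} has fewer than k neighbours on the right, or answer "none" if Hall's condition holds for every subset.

none

A matching saturating every left vertex exists, for instance 1→E, 2→F, 3→B, 4→H, 5→C, 6→A, 7→D, 8→G.
By Hall's marriage theorem, this means |N(S)| ≥ |S| for every subset S, so no violating subset exists.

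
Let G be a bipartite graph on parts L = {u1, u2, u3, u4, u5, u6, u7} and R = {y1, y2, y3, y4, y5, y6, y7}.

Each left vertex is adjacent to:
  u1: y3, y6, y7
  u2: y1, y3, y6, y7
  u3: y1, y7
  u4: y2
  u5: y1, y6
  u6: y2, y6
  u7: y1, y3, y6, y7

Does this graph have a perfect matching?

The set {u1, u2, u3, u4, u5, u6, u7} has only 5 neighbours ({y1, y2, y3, y6, y7}), so by Hall's theorem at most 5 of the 7 left vertices can be matched.
Hence no matching covers every left vertex.

No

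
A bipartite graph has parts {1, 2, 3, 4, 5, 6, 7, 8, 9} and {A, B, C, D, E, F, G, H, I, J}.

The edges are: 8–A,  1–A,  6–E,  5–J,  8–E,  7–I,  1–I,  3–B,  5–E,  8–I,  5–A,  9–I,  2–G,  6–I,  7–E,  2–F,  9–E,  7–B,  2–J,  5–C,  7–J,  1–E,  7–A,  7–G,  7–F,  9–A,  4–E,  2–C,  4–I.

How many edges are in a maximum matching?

One maximum matching: 1-A, 2-G, 3-B, 4-I, 5-C, 6-E, 7-J.
The set {1, 4, 6, 8, 9} has only 3 neighbours ({A, E, I}), so by Hall's theorem at most 7 of the 9 left vertices can be matched.

7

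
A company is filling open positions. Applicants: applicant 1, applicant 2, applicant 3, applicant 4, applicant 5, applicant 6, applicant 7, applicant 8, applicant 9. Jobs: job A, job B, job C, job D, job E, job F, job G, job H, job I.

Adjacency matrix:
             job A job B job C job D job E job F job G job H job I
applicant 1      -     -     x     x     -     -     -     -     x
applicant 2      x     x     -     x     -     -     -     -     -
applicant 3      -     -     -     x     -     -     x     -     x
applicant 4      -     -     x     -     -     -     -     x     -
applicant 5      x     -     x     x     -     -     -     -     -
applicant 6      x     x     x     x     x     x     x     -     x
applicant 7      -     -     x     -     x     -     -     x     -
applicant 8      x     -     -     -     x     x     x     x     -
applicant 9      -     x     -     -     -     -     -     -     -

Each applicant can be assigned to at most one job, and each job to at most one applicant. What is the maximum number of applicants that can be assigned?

9

One maximum matching: applicant 1-job I, applicant 2-job A, applicant 3-job G, applicant 4-job H, applicant 5-job C, applicant 6-job D, applicant 7-job E, applicant 8-job F, applicant 9-job B.
All 9 applicants are matched, so no larger matching exists.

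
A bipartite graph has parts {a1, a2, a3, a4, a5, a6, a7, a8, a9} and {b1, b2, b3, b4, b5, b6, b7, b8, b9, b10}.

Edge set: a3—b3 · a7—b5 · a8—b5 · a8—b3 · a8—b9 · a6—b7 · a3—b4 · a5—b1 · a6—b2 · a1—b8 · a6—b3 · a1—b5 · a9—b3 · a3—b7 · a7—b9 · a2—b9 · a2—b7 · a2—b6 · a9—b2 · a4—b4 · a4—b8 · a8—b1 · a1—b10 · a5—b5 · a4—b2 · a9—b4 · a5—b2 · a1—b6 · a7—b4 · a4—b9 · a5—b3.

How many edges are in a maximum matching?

9

For example, pair a1-b8, a2-b6, a3-b7, a4-b4, a5-b1, a6-b2, a7-b9, a8-b5, a9-b3.
This saturates every left vertex, so 9 is the maximum.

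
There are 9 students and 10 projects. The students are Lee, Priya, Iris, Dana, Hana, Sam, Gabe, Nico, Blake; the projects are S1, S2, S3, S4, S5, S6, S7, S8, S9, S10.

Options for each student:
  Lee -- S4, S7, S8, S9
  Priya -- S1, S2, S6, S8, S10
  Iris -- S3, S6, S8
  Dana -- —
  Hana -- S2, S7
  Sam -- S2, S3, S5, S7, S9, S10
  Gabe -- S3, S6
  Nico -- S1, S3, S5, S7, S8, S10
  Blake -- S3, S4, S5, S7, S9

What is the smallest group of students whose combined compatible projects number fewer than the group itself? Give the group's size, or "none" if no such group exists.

Take S = {Dana}. Its neighbourhood is {}, so |N(S)| = 0 < |S| = 1.

1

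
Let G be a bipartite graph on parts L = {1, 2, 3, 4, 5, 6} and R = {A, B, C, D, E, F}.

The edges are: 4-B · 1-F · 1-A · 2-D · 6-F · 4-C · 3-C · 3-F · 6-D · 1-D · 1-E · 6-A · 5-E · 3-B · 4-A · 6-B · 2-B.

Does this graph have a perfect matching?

A valid assignment of size 6: 1–F, 2–D, 3–C, 4–A, 5–E, 6–B.
Every left vertex is matched, so this is a perfect matching.

Yes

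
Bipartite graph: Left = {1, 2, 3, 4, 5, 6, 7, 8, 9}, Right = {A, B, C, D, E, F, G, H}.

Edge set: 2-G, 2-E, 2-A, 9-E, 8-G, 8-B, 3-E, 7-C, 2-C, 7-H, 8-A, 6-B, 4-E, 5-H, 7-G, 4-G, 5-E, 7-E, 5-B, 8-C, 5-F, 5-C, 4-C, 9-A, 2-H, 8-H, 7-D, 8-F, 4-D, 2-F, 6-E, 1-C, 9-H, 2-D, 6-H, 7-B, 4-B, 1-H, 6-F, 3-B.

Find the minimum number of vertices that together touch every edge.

The 8 edges 1–C, 2–A, 3–B, 4–D, 5–H, 6–F, 7–E, 8–G form a matching, so any vertex cover needs at least 8 vertices (one per matched edge).
Conversely {A, B, C, D, E, F, G, H} meets every edge and has exactly 8 vertices, so 8 is optimal.

8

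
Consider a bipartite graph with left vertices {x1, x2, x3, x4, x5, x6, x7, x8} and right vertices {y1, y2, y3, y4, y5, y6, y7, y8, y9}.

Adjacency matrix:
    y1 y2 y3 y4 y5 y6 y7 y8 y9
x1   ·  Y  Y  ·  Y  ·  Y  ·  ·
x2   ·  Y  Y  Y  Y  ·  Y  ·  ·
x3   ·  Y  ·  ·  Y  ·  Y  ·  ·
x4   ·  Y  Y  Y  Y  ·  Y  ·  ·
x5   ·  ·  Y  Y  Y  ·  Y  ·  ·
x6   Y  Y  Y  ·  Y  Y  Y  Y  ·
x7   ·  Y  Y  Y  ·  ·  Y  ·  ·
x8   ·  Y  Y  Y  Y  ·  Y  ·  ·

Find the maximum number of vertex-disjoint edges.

One maximum matching: x1–y2, x2–y5, x3–y7, x4–y4, x5–y3, x6–y6.
The set {x1, x2, x3, x4, x5, x7, x8} has only 5 neighbours ({y2, y3, y4, y5, y7}), so by Hall's theorem at most 6 of the 8 left vertices can be matched.

6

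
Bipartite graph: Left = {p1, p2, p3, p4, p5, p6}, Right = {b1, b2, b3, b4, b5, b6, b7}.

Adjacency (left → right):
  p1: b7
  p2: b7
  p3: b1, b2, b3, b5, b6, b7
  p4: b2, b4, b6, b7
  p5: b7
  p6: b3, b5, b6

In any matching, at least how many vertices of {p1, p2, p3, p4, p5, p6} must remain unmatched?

2

A valid assignment of size 4: p1–b7, p3–b1, p4–b6, p6–b3.
The set {p1, p2, p5} has only 1 neighbour ({b7}), so by Hall's theorem at most 4 of the 6 left vertices can be matched.
That matches 4 of the 6, leaving 2 unmatched; no matching can do better.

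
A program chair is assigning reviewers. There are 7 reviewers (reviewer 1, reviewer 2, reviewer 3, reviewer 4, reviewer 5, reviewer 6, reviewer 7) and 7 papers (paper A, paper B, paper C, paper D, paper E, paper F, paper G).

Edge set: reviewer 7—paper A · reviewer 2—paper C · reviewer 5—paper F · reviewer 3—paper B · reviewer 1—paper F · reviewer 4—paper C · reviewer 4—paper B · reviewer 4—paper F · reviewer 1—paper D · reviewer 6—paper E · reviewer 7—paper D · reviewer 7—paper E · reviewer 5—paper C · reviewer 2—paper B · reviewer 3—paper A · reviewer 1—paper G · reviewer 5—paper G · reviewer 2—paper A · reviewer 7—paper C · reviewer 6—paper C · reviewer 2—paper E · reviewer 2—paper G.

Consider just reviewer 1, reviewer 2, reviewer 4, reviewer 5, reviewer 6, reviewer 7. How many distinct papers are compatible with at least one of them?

The union of neighbours of {reviewer 1, reviewer 2, reviewer 4, reviewer 5, reviewer 6, reviewer 7} is {paper A, paper B, paper C, paper D, paper E, paper F, paper G}, which has 7 elements.
Since |N(S)| = 7 ≥ |S| = 6, Hall's condition holds for this subset.

7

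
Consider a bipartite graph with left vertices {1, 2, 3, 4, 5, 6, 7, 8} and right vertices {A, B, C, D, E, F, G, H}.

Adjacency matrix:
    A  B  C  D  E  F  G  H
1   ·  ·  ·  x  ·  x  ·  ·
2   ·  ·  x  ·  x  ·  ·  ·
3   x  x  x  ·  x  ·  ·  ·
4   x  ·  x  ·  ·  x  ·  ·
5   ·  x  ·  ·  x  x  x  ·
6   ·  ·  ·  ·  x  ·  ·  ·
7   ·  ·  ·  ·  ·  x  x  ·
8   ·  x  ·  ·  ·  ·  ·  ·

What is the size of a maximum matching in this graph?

A valid assignment of size 7: 1-D, 2-C, 3-B, 4-A, 5-G, 6-E, 7-F.
The set {2, 3, 4, 5, 6, 7, 8} has only 6 neighbours ({A, B, C, E, F, G}), so by Hall's theorem at most 7 of the 8 left vertices can be matched.

7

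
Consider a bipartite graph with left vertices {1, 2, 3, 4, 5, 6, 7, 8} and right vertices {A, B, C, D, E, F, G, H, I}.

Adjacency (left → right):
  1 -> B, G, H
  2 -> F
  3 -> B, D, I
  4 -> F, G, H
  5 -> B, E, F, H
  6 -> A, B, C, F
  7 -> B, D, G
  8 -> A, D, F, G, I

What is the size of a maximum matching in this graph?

A valid assignment of size 8: 1–B, 2–F, 3–I, 4–H, 5–E, 6–C, 7–D, 8–G.
This saturates every left vertex, so 8 is the maximum.

8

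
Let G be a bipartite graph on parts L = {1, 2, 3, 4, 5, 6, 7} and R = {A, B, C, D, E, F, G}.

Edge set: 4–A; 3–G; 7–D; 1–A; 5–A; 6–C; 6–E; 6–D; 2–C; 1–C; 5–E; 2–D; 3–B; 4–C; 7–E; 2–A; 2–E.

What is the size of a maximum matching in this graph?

5

For example, pair 1-A, 2-D, 3-B, 4-C, 5-E.
The set {1, 2, 4, 5, 6, 7} has only 4 neighbours ({A, C, D, E}), so by Hall's theorem at most 5 of the 7 left vertices can be matched.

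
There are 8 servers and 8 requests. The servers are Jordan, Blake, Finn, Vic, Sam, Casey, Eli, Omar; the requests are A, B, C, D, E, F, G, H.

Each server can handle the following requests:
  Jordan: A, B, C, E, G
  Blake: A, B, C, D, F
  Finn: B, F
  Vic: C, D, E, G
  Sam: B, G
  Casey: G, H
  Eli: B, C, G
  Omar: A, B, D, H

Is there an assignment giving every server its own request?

One maximum matching: Jordan→A, Blake→D, Finn→F, Vic→E, Sam→G, Casey→H, Eli→C, Omar→B.
Every server is matched, so this is a perfect matching.

Yes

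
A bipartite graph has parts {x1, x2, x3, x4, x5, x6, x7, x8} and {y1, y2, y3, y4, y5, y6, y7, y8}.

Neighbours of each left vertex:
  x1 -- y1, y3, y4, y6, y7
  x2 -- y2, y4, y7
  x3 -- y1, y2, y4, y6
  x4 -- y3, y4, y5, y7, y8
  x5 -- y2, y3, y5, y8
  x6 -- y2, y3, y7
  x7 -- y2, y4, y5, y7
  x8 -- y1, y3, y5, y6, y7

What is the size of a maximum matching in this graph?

One maximum matching: x1-y7, x2-y4, x3-y1, x4-y8, x5-y5, x6-y3, x7-y2, x8-y6.
This saturates every left vertex, so 8 is the maximum.

8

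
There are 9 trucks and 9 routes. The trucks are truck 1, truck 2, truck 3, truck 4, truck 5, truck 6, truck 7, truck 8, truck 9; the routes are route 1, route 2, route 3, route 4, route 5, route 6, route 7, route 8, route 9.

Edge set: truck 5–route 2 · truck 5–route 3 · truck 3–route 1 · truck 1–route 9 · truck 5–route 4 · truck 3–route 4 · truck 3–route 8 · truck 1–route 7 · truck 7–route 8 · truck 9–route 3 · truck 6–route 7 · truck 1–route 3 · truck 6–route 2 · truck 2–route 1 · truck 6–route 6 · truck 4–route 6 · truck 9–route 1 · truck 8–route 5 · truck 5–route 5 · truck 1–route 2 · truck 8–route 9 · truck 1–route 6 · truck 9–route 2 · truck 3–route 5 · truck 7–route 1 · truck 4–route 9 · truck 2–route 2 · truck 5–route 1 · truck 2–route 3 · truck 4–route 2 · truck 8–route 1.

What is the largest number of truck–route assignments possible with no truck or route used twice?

9

A valid assignment of size 9: truck 1→route 7, truck 2→route 3, truck 3→route 4, truck 4→route 9, truck 5→route 5, truck 6→route 6, truck 7→route 8, truck 8→route 1, truck 9→route 2.
This saturates every truck, so 9 is the maximum.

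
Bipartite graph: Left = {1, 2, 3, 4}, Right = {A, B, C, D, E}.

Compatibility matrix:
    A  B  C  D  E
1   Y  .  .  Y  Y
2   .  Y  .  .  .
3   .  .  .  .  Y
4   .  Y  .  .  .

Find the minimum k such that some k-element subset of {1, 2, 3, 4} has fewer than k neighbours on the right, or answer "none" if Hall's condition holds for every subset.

2

Take S = {2, 4}. Its neighbourhood is {B}, so |N(S)| = 1 < |S| = 2.
No single vertex violates Hall's condition since each has at least one neighbour, so 2 is the minimum.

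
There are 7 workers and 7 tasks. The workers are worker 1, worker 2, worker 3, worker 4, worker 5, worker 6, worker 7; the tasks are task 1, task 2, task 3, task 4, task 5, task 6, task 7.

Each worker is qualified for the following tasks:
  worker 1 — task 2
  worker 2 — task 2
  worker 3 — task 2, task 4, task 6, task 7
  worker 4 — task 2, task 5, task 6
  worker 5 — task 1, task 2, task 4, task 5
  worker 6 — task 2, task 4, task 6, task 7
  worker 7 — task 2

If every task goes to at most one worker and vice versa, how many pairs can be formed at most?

One maximum matching: worker 1–task 2, worker 3–task 7, worker 4–task 5, worker 5–task 1, worker 6–task 6.
The set {worker 1, worker 2, worker 7} has only 1 neighbour ({task 2}), so by Hall's theorem at most 5 of the 7 workers can be matched.

5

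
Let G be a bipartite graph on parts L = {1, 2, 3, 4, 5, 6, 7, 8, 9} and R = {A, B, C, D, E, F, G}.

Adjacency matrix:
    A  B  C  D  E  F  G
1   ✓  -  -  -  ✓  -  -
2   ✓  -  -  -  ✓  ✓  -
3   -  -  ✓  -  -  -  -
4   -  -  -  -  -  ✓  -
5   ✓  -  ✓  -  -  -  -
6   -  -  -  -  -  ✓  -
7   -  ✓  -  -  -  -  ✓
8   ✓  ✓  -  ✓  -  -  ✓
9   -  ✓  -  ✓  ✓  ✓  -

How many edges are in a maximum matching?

7

One maximum matching: 1→A, 2→E, 3→C, 4→F, 7→G, 8→D, 9→B.
The set {1, 2, 3, 4, 5, 6} has only 4 neighbours ({A, C, E, F}), so by Hall's theorem at most 7 of the 9 left vertices can be matched.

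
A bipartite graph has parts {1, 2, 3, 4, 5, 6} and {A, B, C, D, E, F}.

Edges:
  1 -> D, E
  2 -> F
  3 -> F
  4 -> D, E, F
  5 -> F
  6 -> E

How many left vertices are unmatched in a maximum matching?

One maximum matching: 1→D, 2→F, 4→E.
The set {1, 2, 3, 4, 5, 6} has only 3 neighbours ({D, E, F}), so by Hall's theorem at most 3 of the 6 left vertices can be matched.
That matches 3 of the 6, leaving 3 unmatched; no matching can do better.

3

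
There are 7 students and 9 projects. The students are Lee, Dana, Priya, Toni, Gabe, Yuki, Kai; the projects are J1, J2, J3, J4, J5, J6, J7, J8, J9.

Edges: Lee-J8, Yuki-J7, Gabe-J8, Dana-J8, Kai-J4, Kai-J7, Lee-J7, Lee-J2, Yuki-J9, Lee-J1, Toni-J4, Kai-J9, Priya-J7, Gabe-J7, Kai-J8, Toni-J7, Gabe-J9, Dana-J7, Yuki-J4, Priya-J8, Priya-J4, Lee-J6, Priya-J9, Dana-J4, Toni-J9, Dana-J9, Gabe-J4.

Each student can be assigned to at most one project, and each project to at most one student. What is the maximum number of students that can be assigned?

For example, pair Lee→J6, Dana→J4, Priya→J8, Toni→J7, Gabe→J9.
The set {Dana, Priya, Toni, Gabe, Yuki, Kai} has only 4 neighbours ({J4, J7, J8, J9}), so by Hall's theorem at most 5 of the 7 students can be matched.

5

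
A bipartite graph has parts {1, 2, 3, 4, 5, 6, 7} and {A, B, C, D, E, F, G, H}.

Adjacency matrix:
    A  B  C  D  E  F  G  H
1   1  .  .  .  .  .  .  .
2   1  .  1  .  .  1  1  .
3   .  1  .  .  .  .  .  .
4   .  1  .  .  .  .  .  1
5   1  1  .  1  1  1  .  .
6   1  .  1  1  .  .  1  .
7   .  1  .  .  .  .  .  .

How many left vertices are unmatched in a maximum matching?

1

One maximum matching: 1–A, 2–F, 3–B, 4–H, 5–E, 6–G.
The set {3, 7} has only 1 neighbour ({B}), so by Hall's theorem at most 6 of the 7 left vertices can be matched.
That matches 6 of the 7, leaving 1 unmatched; no matching can do better.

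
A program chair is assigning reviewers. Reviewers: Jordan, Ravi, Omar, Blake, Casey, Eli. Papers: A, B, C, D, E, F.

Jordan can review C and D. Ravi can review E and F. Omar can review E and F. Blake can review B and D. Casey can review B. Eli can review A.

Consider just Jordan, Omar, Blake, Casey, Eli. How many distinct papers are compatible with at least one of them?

The union of neighbours of {Jordan, Omar, Blake, Casey, Eli} is {A, B, C, D, E, F}, which has 6 elements.
Since |N(S)| = 6 ≥ |S| = 5, Hall's condition holds for this subset.

6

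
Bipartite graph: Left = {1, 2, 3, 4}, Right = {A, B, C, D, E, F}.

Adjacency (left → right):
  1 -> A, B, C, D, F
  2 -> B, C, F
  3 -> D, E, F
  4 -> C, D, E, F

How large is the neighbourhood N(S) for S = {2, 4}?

The union of neighbours of {2, 4} is {B, C, D, E, F}, which has 5 elements.
Since |N(S)| = 5 ≥ |S| = 2, Hall's condition holds for this subset.

5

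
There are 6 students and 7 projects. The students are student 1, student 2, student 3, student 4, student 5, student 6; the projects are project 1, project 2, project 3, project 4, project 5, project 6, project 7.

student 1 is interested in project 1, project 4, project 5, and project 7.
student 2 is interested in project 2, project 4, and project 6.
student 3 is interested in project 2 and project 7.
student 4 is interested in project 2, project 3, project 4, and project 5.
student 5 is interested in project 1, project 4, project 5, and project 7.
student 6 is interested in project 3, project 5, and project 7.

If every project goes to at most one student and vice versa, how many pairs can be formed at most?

6

One maximum matching: student 1-project 7, student 2-project 6, student 3-project 2, student 4-project 4, student 5-project 1, student 6-project 3.
This saturates every student, so 6 is the maximum.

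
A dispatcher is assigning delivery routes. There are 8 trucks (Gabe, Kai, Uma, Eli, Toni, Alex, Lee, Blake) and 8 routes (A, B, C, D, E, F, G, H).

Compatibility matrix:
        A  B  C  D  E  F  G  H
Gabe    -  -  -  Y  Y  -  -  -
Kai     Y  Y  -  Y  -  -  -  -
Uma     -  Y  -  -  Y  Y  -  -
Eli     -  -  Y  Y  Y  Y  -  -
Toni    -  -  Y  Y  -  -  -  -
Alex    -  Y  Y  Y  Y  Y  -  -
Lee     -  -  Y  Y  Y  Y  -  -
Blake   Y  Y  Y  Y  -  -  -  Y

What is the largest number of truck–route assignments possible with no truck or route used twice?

A valid assignment of size 7: Gabe-D, Kai-A, Uma-B, Eli-F, Toni-C, Alex-E, Blake-H.
The set {Gabe, Uma, Eli, Toni, Alex, Lee} has only 5 neighbours ({B, C, D, E, F}), so by Hall's theorem at most 7 of the 8 trucks can be matched.

7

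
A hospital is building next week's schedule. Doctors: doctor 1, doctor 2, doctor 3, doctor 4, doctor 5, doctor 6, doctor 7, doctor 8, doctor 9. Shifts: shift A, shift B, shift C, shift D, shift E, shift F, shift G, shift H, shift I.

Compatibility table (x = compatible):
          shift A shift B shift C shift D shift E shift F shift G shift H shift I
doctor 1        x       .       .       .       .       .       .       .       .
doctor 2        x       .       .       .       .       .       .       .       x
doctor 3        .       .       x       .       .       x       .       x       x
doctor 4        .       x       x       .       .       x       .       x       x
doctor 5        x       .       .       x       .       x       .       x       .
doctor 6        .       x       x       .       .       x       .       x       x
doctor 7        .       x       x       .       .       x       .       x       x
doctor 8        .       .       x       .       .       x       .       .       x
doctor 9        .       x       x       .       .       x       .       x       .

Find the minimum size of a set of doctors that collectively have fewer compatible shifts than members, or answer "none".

6

Take S = {doctor 3, doctor 4, doctor 6, doctor 7, doctor 8, doctor 9}. Its neighbourhood is {shift B, shift C, shift F, shift H, shift I}, so |N(S)| = 5 < |S| = 6.
Every subset of size less than 6 has at least as many neighbours as members, so 6 is the minimum.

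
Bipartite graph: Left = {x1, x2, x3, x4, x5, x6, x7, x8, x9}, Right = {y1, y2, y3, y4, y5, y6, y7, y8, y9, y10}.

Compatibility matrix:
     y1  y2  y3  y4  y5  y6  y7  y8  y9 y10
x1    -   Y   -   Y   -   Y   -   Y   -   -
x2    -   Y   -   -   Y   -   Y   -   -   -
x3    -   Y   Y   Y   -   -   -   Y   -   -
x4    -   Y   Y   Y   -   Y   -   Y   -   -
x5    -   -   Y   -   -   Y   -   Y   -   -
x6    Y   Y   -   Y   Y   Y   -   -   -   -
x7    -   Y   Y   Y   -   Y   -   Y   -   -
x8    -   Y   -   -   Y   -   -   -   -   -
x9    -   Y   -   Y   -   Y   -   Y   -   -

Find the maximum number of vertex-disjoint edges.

A valid assignment of size 8: x1→y2, x2→y7, x3→y8, x4→y4, x5→y3, x6→y1, x7→y6, x8→y5.
The set {x1, x3, x4, x5, x7, x9} has only 5 neighbours ({y2, y3, y4, y6, y8}), so by Hall's theorem at most 8 of the 9 left vertices can be matched.

8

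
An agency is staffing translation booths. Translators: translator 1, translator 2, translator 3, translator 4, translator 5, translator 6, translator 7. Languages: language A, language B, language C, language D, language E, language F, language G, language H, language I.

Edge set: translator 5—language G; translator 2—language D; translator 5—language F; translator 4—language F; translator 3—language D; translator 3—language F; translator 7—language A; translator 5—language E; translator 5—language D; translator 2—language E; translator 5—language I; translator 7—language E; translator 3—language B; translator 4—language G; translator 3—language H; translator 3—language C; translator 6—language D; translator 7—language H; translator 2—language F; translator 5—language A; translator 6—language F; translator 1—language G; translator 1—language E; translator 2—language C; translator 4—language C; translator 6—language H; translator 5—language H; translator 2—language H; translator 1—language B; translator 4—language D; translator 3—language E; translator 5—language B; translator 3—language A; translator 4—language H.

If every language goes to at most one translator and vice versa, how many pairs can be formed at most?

7

One maximum matching: translator 1-language B, translator 2-language H, translator 3-language C, translator 4-language G, translator 5-language D, translator 6-language F, translator 7-language A.
This saturates every translator, so 7 is the maximum.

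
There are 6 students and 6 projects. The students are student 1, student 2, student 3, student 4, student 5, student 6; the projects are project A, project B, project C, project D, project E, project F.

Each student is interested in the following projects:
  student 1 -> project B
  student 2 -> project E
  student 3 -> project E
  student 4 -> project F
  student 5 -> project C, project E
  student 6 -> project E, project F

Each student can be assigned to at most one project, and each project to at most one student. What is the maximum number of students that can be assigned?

4

A valid assignment of size 4: student 1–project B, student 2–project E, student 4–project F, student 5–project C.
The set {student 2, student 3, student 4, student 6} has only 2 neighbours ({project E, project F}), so by Hall's theorem at most 4 of the 6 students can be matched.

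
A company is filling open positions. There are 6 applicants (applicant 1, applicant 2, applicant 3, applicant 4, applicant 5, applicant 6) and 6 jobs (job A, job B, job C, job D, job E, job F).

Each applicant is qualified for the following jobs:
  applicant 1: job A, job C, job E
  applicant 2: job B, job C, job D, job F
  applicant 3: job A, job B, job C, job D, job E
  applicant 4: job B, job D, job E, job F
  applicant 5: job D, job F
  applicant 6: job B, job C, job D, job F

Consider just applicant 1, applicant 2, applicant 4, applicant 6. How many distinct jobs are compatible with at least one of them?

The union of neighbours of {applicant 1, applicant 2, applicant 4, applicant 6} is {job A, job B, job C, job D, job E, job F}, which has 6 elements.
Since |N(S)| = 6 ≥ |S| = 4, Hall's condition holds for this subset.

6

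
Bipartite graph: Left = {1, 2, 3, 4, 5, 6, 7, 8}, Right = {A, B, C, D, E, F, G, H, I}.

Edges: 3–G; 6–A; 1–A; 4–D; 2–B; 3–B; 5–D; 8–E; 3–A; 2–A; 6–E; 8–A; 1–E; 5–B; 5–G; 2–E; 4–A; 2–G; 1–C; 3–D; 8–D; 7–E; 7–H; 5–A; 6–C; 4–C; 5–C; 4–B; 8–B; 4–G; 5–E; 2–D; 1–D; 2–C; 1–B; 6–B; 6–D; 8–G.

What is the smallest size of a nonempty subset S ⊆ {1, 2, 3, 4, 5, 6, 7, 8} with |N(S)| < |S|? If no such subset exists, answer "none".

7

Take S = {1, 2, 3, 4, 5, 6, 8}. Its neighbourhood is {A, B, C, D, E, G}, so |N(S)| = 6 < |S| = 7.
Every subset of size less than 7 has at least as many neighbours as members, so 7 is the minimum.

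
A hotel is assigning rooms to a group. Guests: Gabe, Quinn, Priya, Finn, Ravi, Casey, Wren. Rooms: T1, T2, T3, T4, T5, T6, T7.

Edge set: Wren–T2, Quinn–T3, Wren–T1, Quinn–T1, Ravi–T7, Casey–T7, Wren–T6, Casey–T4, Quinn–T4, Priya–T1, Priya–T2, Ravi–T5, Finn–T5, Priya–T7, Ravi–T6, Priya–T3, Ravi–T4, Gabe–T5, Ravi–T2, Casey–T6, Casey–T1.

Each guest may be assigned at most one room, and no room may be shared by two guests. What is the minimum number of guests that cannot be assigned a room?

1

One maximum matching: Gabe-T5, Quinn-T1, Priya-T7, Ravi-T4, Casey-T6, Wren-T2.
The set {Gabe, Finn} has only 1 neighbour ({T5}), so by Hall's theorem at most 6 of the 7 guests can be matched.
That matches 6 of the 7, leaving 1 unmatched; no matching can do better.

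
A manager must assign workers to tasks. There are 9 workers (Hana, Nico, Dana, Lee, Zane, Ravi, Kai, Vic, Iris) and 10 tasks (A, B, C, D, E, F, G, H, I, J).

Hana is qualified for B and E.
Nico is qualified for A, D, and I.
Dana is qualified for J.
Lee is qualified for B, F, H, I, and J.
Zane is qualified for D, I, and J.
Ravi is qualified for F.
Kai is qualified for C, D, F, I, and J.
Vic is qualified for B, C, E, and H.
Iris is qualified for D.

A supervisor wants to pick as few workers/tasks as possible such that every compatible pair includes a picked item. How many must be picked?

9

{Hana, Nico, Dana, Lee, Zane, Ravi, Kai, Vic, Iris} is a vertex cover of size 9: every edge has an endpoint in this set.
No smaller cover exists because Hana–E, Nico–A, Dana–J, Lee–H, Zane–I, Ravi–F, Kai–C, Vic–B, Iris–D is a matching of size 9, and a cover must include an endpoint of each of these disjoint edges (König's theorem).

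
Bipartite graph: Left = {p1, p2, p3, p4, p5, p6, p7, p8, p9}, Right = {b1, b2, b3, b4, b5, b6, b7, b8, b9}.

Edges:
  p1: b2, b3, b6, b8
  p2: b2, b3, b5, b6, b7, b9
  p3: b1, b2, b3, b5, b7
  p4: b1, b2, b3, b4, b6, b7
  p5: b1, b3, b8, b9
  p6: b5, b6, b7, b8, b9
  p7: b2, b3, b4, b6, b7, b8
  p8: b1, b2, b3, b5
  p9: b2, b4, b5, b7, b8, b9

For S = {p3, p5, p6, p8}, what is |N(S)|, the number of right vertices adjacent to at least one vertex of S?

8

The union of neighbours of {p3, p5, p6, p8} is {b1, b2, b3, b5, b6, b7, b8, b9}, which has 8 elements.
Since |N(S)| = 8 ≥ |S| = 4, Hall's condition holds for this subset.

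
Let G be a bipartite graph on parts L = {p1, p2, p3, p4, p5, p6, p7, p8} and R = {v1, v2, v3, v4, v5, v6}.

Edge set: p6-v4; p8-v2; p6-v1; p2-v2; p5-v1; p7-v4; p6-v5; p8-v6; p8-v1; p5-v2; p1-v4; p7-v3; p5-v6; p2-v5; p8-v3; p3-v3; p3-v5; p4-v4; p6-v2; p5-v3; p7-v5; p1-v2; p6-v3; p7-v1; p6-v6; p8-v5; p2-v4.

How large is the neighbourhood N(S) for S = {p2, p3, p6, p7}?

6

The union of neighbours of {p2, p3, p6, p7} is {v1, v2, v3, v4, v5, v6}, which has 6 elements.
Since |N(S)| = 6 ≥ |S| = 4, Hall's condition holds for this subset.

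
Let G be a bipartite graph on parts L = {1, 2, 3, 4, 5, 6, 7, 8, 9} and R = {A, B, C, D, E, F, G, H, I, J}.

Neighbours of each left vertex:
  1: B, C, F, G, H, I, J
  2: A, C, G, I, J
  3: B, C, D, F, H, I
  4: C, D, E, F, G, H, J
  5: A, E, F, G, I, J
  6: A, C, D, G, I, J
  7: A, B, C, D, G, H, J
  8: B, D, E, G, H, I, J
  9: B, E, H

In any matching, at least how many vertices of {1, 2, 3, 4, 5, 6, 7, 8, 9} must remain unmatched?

One maximum matching: 1-J, 2-I, 3-F, 4-H, 5-E, 6-D, 7-A, 8-G, 9-B.
All 9 left vertices are matched, so no larger matching exists.
That matches 9 of the 9, leaving 0 unmatched; no matching can do better.

0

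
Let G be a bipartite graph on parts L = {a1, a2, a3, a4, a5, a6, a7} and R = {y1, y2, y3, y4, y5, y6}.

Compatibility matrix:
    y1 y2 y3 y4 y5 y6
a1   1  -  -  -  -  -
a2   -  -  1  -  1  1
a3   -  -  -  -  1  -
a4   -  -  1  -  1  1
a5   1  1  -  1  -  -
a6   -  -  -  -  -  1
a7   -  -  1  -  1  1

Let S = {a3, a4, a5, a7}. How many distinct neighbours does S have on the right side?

6

The union of neighbours of {a3, a4, a5, a7} is {y1, y2, y3, y4, y5, y6}, which has 6 elements.
Since |N(S)| = 6 ≥ |S| = 4, Hall's condition holds for this subset.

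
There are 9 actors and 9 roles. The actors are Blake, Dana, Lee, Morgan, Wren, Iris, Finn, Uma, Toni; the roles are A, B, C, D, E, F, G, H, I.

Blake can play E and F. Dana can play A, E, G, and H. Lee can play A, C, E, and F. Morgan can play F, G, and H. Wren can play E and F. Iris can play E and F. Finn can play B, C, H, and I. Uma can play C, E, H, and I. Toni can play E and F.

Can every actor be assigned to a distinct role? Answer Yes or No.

The set {Blake, Wren, Iris, Toni} has only 2 neighbours ({E, F}), so by Hall's theorem at most 7 of the 9 actors can be matched.
Hence no matching covers every actor.

No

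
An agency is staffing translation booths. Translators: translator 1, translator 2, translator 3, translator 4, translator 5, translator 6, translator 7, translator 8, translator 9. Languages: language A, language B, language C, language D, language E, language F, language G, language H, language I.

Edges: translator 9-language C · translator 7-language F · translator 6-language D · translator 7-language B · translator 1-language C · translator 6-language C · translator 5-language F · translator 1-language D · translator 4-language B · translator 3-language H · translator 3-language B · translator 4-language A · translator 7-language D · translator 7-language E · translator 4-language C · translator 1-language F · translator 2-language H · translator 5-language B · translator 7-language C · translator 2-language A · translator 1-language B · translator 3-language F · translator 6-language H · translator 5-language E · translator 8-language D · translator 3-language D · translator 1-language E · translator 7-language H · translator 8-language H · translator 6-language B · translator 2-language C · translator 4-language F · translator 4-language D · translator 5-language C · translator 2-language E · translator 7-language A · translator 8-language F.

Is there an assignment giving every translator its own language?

No

The set {translator 1, translator 2, translator 3, translator 4, translator 5, translator 6, translator 7, translator 8, translator 9} has only 7 neighbours ({language A, language B, language C, language D, language E, language F, language H}), so by Hall's theorem at most 7 of the 9 translators can be matched.
Hence no matching covers every translator.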